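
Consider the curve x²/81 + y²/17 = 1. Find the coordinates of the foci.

(-8, 0) and (8, 0)

Center (0, 0). The larger denominator 81 sits under the x-term, so the major axis is horizontal; a² = 81, b² = 17.
c² = a² - b² = 81 - 17 = 64, so c = 8.
Foci lie on the horizontal axis through the center: (h ± c, k).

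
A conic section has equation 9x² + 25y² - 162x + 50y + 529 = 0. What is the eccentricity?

e = 4/5

Group the x- and y-terms: 9(x² - 18x) + 25(y² + 2y) = -529
Complete the square in x and y: 9(x - 9)² + 25(y + 1)² = -529 + 729 + 25 = 225
Dividing both sides by 225: (x - 9)²/25 + (y + 1)²/9 = 1
Ellipse, center (9, -1), major axis horizontal; a² = 25, b² = 9.
c² = a² - b² = 16, so c = 4.
e = c/a = 4/5.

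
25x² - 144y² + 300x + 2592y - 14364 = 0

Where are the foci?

Collect terms: 25(x² + 12x) -144(y² - 18y) = 14364
25(x + 6)² -144(y - 9)² = 14364 + 900 - 11664 = 3600
Dividing both sides by 3600: (x + 6)²/144 - (y - 9)²/25 = 1
Hyperbola, center (-6, 9), transverse axis horizontal; a² = 144, b² = 25.
c² = a² + b² = 144 + 25 = 169, so c = 13.
Foci lie on the horizontal axis through the center: (h ± c, k).

(-19, 9) and (7, 9)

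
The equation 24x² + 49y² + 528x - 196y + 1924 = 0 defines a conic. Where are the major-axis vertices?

(-18, 2) and (-4, 2)

Rearranging, 24(x² + 22x) + 49(y² - 4y) = -1924.
24(x + 11)² + 49(y - 2)² = -1924 + 2904 + 196 = 1176
Divide through by 1176 to get (x + 11)²/49 + (y - 2)²/24 = 1.
Ellipse, center (-11, 2), major axis horizontal; a² = 49, b² = 24.
a = 7. Vertices at (h ± a, k).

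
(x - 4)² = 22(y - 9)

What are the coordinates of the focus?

(4, 29/2)

Vertex (4, 9); 4p = 22 so p = 11/2. Opens up.
Focus is p units from the vertex along the axis: (h, k + p).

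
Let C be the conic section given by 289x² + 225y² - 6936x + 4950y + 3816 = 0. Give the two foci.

Collect terms: 289(x² - 24x) + 225(y² + 22y) = -3816
289(x - 12)² + 225(y + 11)² = -3816 + 41616 + 27225 = 65025
Divide through by 65025 to get (x - 12)²/225 + (y + 11)²/289 = 1.
Ellipse, center (12, -11), major axis vertical; a² = 289, b² = 225.
c² = a² - b² = 289 - 225 = 64, so c = 8.
Foci lie on the vertical axis through the center: (h, k ± c).

(12, -19) and (12, -3)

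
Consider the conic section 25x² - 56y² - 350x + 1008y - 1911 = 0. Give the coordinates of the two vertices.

(7, 4) and (7, 14)

25(x² - 14x) -56(y² - 18y) = 1911
Complete the square in x and y: 25(x - 7)² -56(y - 9)² = 1911 + 1225 - 4536 = -1400
Dividing both sides by -1400: (y - 9)²/25 - (x - 7)²/56 = 1
Hyperbola, center (7, 9), transverse axis vertical; a² = 25, b² = 56.
a = 5. Vertices at (h, k ± a).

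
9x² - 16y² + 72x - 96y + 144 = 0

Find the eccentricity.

Group the x- and y-terms: 9(x² + 8x) -16(y² + 6y) = -144
Completing the square gives 9(x + 4)² -16(y + 3)² = -144 + 144 - 144 = -144.
Divide through by -144 to get (y + 3)²/9 - (x + 4)²/16 = 1.
Hyperbola, center (-4, -3), transverse axis vertical; a² = 9, b² = 16.
c² = a² + b² = 25, so c = 5.
e = c/a = 5/3.

e = 5/3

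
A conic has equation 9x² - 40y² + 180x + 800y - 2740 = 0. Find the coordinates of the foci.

(-10, 3) and (-10, 17)

9(x² + 20x) -40(y² - 20y) = 2740
9(x + 10)² -40(y - 10)² = 2740 + 900 - 4000 = -360
Divide by -360: (y - 10)²/9 - (x + 10)²/40 = 1
Hyperbola, center (-10, 10), transverse axis vertical; a² = 9, b² = 40.
c² = a² + b² = 9 + 40 = 49, so c = 7.
Foci lie on the vertical axis through the center: (h, k ± c).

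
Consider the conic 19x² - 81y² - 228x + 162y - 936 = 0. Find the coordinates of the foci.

(-4, 1) and (16, 1)

Group the x- and y-terms: 19(x² - 12x) -81(y² - 2y) = 936
19(x - 6)² -81(y - 1)² = 936 + 684 - 81 = 1539
Divide through by 1539 to get (x - 6)²/81 - (y - 1)²/19 = 1.
Hyperbola, center (6, 1), transverse axis horizontal; a² = 81, b² = 19.
c² = a² + b² = 81 + 19 = 100, so c = 10.
Foci lie on the horizontal axis through the center: (h ± c, k).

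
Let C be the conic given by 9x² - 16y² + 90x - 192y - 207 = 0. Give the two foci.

Group: 9(x² + 10x) -16(y² + 12y) = 207
Complete the square: 9(x + 5)² -16(y + 6)² = 207 + 225 - 576 = -144
Divide by -144: (y + 6)²/9 - (x + 5)²/16 = 1
Hyperbola, center (-5, -6), transverse axis vertical; a² = 9, b² = 16.
c² = a² + b² = 9 + 16 = 25, so c = 5.
Foci lie on the vertical axis through the center: (h, k ± c).

(-5, -11) and (-5, -1)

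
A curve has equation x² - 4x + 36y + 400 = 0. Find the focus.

Only x is squared. Complete the square in x: (x - 2)² = -36(y + 11).
Vertex (2, -11); 4p = -36 so p = -9. Opens down.
Focus is p units from the vertex along the axis: (h, k + p).

(2, -20)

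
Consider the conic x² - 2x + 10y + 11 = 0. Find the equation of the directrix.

y = 3/2

Only x is squared. Complete the square in x: (x - 1)² = -10(y + 1).
Vertex (1, -1); 4p = -10 so p = -5/2. Opens down.
Directrix is the horizontal line y = k − p = -1 − (-5/2) = 3/2.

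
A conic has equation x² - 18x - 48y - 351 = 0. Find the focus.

(9, 3)

Only x is squared. Complete the square in x: (x - 9)² = 48(y + 9).
Vertex (9, -9); 4p = 48 so p = 12. Opens up.
Focus is p units from the vertex along the axis: (h, k + p).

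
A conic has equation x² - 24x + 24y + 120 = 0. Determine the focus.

Only x is squared. Complete the square in x: (x - 12)² = -24(y - 1).
Vertex (12, 1); 4p = -24 so p = -6. Opens down.
Focus is p units from the vertex along the axis: (h, k + p).

(12, -5)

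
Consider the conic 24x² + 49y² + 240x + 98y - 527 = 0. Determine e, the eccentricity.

Group the x- and y-terms: 24(x² + 10x) + 49(y² + 2y) = 527
Completing the square gives 24(x + 5)² + 49(y + 1)² = 527 + 600 + 49 = 1176.
Dividing both sides by 1176: (x + 5)²/49 + (y + 1)²/24 = 1
Ellipse, center (-5, -1), major axis horizontal; a² = 49, b² = 24.
c² = a² - b² = 25, so c = 5.
e = c/a = 5/7.

e = 5/7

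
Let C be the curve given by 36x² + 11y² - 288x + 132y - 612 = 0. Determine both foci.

(4, -16) and (4, 4)

Rearranging, 36(x² - 8x) + 11(y² + 12y) = 612.
Completing the square gives 36(x - 4)² + 11(y + 6)² = 612 + 576 + 396 = 1584.
Dividing both sides by 1584: (x - 4)²/44 + (y + 6)²/144 = 1
Ellipse, center (4, -6), major axis vertical; a² = 144, b² = 44.
c² = a² - b² = 144 - 44 = 100, so c = 10.
Foci lie on the vertical axis through the center: (h, k ± c).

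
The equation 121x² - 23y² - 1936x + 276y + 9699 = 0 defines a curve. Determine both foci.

(8, -6) and (8, 18)

Group the x- and y-terms: 121(x² - 16x) -23(y² - 12y) = -9699
Complete the square in x and y: 121(x - 8)² -23(y - 6)² = -9699 + 7744 - 828 = -2783
Dividing both sides by -2783: (y - 6)²/121 - (x - 8)²/23 = 1
Hyperbola, center (8, 6), transverse axis vertical; a² = 121, b² = 23.
c² = a² + b² = 121 + 23 = 144, so c = 12.
Foci lie on the vertical axis through the center: (h, k ± c).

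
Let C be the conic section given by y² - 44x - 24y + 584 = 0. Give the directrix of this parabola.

x = -1

Only y is squared. Complete the square in y: (y - 12)² = 44(x - 10).
Vertex (10, 12); 4p = 44 so p = 11. Opens right.
Directrix is the vertical line x = h − p = 10 − (11) = -1.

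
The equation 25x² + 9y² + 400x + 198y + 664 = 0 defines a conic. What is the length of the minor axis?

Group: 25(x² + 16x) + 9(y² + 22y) = -664
Complete the square in x and y: 25(x + 8)² + 9(y + 11)² = -664 + 1600 + 1089 = 2025
Divide through by 2025 to get (x + 8)²/81 + (y + 11)²/225 = 1.
Ellipse, center (-8, -11), major axis vertical; a² = 225, b² = 81.
b² = 81 so b = 9; the minor axis has length 2b = 18.

18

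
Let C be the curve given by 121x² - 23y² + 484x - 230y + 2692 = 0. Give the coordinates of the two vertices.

(-2, -16) and (-2, 6)

Rearranging, 121(x² + 4x) -23(y² + 10y) = -2692.
Complete the square in x and y: 121(x + 2)² -23(y + 5)² = -2692 + 484 - 575 = -2783
Dividing both sides by -2783: (y + 5)²/121 - (x + 2)²/23 = 1
Hyperbola, center (-2, -5), transverse axis vertical; a² = 121, b² = 23.
a = 11. Vertices at (h, k ± a).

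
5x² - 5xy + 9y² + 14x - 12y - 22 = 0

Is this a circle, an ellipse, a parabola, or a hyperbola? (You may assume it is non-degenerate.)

ellipse

A = 5, B = -5, C = 9.
Discriminant B² − 4AC = (-5)² − 4·5·9 = -155.
B² − 4AC < 0 ⇒ ellipse.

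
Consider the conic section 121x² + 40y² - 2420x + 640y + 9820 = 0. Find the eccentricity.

Rearranging, 121(x² - 20x) + 40(y² + 16y) = -9820.
Complete the square in x and y: 121(x - 10)² + 40(y + 8)² = -9820 + 12100 + 2560 = 4840
Dividing both sides by 4840: (x - 10)²/40 + (y + 8)²/121 = 1
Ellipse, center (10, -8), major axis vertical; a² = 121, b² = 40.
c² = a² - b² = 81, so c = 9.
e = c/a = 9/11.

e = 9/11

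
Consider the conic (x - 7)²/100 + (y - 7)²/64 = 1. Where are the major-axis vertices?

(-3, 7) and (17, 7)

Center (7, 7). The larger denominator 100 sits under the x-term, so the major axis is horizontal; a² = 100, b² = 64.
a = 10. Vertices at (h ± a, k).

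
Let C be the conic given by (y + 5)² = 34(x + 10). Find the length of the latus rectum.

Vertex (-10, -5); 4p = 34 so p = 17/2. Opens right.
Latus rectum length = |4p| = 34.

34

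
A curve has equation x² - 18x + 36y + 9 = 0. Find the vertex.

(9, 2)

Only x is squared. Complete the square in x: (x - 9)² = -36(y - 2).
Vertex (9, 2); 4p = -36 so p = -9. Opens down.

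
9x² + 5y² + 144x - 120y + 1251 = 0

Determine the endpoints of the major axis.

(-8, 9) and (-8, 15)

9(x² + 16x) + 5(y² - 24y) = -1251
Complete the square: 9(x + 8)² + 5(y - 12)² = -1251 + 576 + 720 = 45
Divide by 45: (x + 8)²/5 + (y - 12)²/9 = 1
Ellipse, center (-8, 12), major axis vertical; a² = 9, b² = 5.
a = 3. Vertices at (h, k ± a).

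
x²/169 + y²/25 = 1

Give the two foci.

Center (0, 0). The larger denominator 169 sits under the x-term, so the major axis is horizontal; a² = 169, b² = 25.
c² = a² - b² = 169 - 25 = 144, so c = 12.
Foci lie on the horizontal axis through the center: (h ± c, k).

(-12, 0) and (12, 0)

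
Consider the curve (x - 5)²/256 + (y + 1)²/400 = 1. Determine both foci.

Center (5, -1). The larger denominator 400 sits under the y-term, so the major axis is vertical; a² = 400, b² = 256.
c² = a² - b² = 400 - 256 = 144, so c = 12.
Foci lie on the vertical axis through the center: (h, k ± c).

(5, -13) and (5, 11)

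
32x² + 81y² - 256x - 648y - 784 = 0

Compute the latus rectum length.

32(x² - 8x) + 81(y² - 8y) = 784
Complete the square: 32(x - 4)² + 81(y - 4)² = 784 + 512 + 1296 = 2592
Dividing both sides by 2592: (x - 4)²/81 + (y - 4)²/32 = 1
Ellipse, center (4, 4), major axis horizontal; a² = 81, b² = 32.
Latus rectum length = 2b²/a = 2·32/9 = 64/9.

64/9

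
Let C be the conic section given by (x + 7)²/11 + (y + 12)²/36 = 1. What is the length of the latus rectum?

Center (-7, -12). The larger denominator 36 sits under the y-term, so the major axis is vertical; a² = 36, b² = 11.
Latus rectum length = 2b²/a = 2·11/6 = 11/3.

11/3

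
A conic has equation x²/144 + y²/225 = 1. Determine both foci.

(0, -9) and (0, 9)

Center (0, 0). The larger denominator 225 sits under the y-term, so the major axis is vertical; a² = 225, b² = 144.
c² = a² - b² = 225 - 144 = 81, so c = 9.
Foci lie on the vertical axis through the center: (h, k ± c).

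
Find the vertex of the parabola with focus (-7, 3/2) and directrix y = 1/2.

The vertex is the midpoint between the focus and the directrix along the axis of symmetry.
Axis is vertical (directrix is horizontal). Vertex y-coordinate = (3/2 + 1/2)/2 = 1; x-coordinate = -7.

(-7, 1)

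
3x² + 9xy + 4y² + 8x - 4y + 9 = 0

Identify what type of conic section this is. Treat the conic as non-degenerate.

hyperbola

A = 3, B = 9, C = 4.
Discriminant B² − 4AC = 9² − 4·3·4 = 33.
B² − 4AC > 0 ⇒ hyperbola.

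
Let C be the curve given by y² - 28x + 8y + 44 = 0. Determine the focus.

(8, -4)

Only y is squared. Complete the square in y: (y + 4)² = 28(x - 1).
Vertex (1, -4); 4p = 28 so p = 7. Opens right.
Focus is p units from the vertex along the axis: (h + p, k).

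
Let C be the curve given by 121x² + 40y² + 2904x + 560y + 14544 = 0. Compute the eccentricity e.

121(x² + 24x) + 40(y² + 14y) = -14544
Completing the square gives 121(x + 12)² + 40(y + 7)² = -14544 + 17424 + 1960 = 4840.
Dividing both sides by 4840: (x + 12)²/40 + (y + 7)²/121 = 1
Ellipse, center (-12, -7), major axis vertical; a² = 121, b² = 40.
c² = a² - b² = 81, so c = 9.
e = c/a = 9/11.

e = 9/11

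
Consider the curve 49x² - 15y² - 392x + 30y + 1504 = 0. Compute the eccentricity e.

e = 8/7

Group: 49(x² - 8x) -15(y² - 2y) = -1504
Complete the square in x and y: 49(x - 4)² -15(y - 1)² = -1504 + 784 - 15 = -735
Divide by -735: (y - 1)²/49 - (x - 4)²/15 = 1
Hyperbola, center (4, 1), transverse axis vertical; a² = 49, b² = 15.
c² = a² + b² = 64, so c = 8.
e = c/a = 8/7.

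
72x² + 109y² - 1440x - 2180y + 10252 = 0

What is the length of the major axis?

2√109

Group: 72(x² - 20x) + 109(y² - 20y) = -10252
Complete the square in x and y: 72(x - 10)² + 109(y - 10)² = -10252 + 7200 + 10900 = 7848
Divide by 7848: (x - 10)²/109 + (y - 10)²/72 = 1
Ellipse, center (10, 10), major axis horizontal; a² = 109, b² = 72.
a² = 109 so a = √109; the major axis has length 2a = 2√109.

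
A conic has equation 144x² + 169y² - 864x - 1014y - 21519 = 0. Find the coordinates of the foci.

144(x² - 6x) + 169(y² - 6y) = 21519
Complete the square in x and y: 144(x - 3)² + 169(y - 3)² = 21519 + 1296 + 1521 = 24336
Dividing both sides by 24336: (x - 3)²/169 + (y - 3)²/144 = 1
Ellipse, center (3, 3), major axis horizontal; a² = 169, b² = 144.
c² = a² - b² = 169 - 144 = 25, so c = 5.
Foci lie on the horizontal axis through the center: (h ± c, k).

(-2, 3) and (8, 3)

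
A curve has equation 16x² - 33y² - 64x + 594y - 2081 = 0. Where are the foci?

(2, 2) and (2, 16)

16(x² - 4x) -33(y² - 18y) = 2081
Completing the square gives 16(x - 2)² -33(y - 9)² = 2081 + 64 - 2673 = -528.
Dividing both sides by -528: (y - 9)²/16 - (x - 2)²/33 = 1
Hyperbola, center (2, 9), transverse axis vertical; a² = 16, b² = 33.
c² = a² + b² = 16 + 33 = 49, so c = 7.
Foci lie on the vertical axis through the center: (h, k ± c).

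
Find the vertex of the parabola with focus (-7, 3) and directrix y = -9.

(-7, -3)

The vertex is the midpoint between the focus and the directrix along the axis of symmetry.
Axis is vertical (directrix is horizontal). Vertex y-coordinate = (3 + (-9))/2 = -3; x-coordinate = -7.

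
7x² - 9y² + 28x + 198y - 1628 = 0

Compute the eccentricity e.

e = 4/3

Group: 7(x² + 4x) -9(y² - 22y) = 1628
Complete the square: 7(x + 2)² -9(y - 11)² = 1628 + 28 - 1089 = 567
Dividing both sides by 567: (x + 2)²/81 - (y - 11)²/63 = 1
Hyperbola, center (-2, 11), transverse axis horizontal; a² = 81, b² = 63.
c² = a² + b² = 144, so c = 12.
e = c/a = 12/9 = 4/3.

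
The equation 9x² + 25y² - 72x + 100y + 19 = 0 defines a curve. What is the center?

Group the x- and y-terms: 9(x² - 8x) + 25(y² + 4y) = -19
Completing the square gives 9(x - 4)² + 25(y + 2)² = -19 + 144 + 100 = 225.
Dividing both sides by 225: (x - 4)²/25 + (y + 2)²/9 = 1
Ellipse with center (4, -2).

(4, -2)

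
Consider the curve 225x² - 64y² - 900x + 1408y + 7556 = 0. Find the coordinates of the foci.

Collect terms: 225(x² - 4x) -64(y² - 22y) = -7556
Complete the square in x and y: 225(x - 2)² -64(y - 11)² = -7556 + 900 - 7744 = -14400
Divide by -14400: (y - 11)²/225 - (x - 2)²/64 = 1
Hyperbola, center (2, 11), transverse axis vertical; a² = 225, b² = 64.
c² = a² + b² = 225 + 64 = 289, so c = 17.
Foci lie on the vertical axis through the center: (h, k ± c).

(2, -6) and (2, 28)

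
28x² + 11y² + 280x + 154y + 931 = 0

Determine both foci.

Collect terms: 28(x² + 10x) + 11(y² + 14y) = -931
Completing the square gives 28(x + 5)² + 11(y + 7)² = -931 + 700 + 539 = 308.
Divide through by 308 to get (x + 5)²/11 + (y + 7)²/28 = 1.
Ellipse, center (-5, -7), major axis vertical; a² = 28, b² = 11.
c² = a² - b² = 28 - 11 = 17, so c = √17.
Foci lie on the vertical axis through the center: (h, k ± c).

(-5, -7 - √17) and (-5, -7 + √17)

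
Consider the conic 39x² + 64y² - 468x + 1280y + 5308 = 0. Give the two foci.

Group: 39(x² - 12x) + 64(y² + 20y) = -5308
39(x - 6)² + 64(y + 10)² = -5308 + 1404 + 6400 = 2496
Divide through by 2496 to get (x - 6)²/64 + (y + 10)²/39 = 1.
Ellipse, center (6, -10), major axis horizontal; a² = 64, b² = 39.
c² = a² - b² = 64 - 39 = 25, so c = 5.
Foci lie on the horizontal axis through the center: (h ± c, k).

(1, -10) and (11, -10)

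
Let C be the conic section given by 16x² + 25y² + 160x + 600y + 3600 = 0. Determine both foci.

(-8, -12) and (-2, -12)

Group: 16(x² + 10x) + 25(y² + 24y) = -3600
Complete the square in x and y: 16(x + 5)² + 25(y + 12)² = -3600 + 400 + 3600 = 400
Divide through by 400 to get (x + 5)²/25 + (y + 12)²/16 = 1.
Ellipse, center (-5, -12), major axis horizontal; a² = 25, b² = 16.
c² = a² - b² = 25 - 16 = 9, so c = 3.
Foci lie on the horizontal axis through the center: (h ± c, k).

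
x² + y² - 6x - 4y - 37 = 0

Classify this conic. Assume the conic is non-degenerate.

No xy term. Coefficients of x² and y² are A = 1, C = 1.
A = C (same sign) ⇒ circle.

circle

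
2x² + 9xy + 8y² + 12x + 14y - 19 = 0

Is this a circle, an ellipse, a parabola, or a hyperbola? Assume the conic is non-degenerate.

hyperbola

A = 2, B = 9, C = 8.
Discriminant B² − 4AC = 9² − 4·2·8 = 17.
B² − 4AC > 0 ⇒ hyperbola.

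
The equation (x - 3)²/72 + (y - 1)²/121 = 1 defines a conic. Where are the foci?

Center (3, 1). The larger denominator 121 sits under the y-term, so the major axis is vertical; a² = 121, b² = 72.
c² = a² - b² = 121 - 72 = 49, so c = 7.
Foci lie on the vertical axis through the center: (h, k ± c).

(3, -6) and (3, 8)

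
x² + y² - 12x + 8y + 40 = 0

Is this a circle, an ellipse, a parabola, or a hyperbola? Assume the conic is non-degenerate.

circle

No xy term. Coefficients of x² and y² are A = 1, C = 1.
A = C (same sign) ⇒ circle.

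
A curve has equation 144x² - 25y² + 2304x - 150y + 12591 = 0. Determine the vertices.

144(x² + 16x) -25(y² + 6y) = -12591
Completing the square gives 144(x + 8)² -25(y + 3)² = -12591 + 9216 - 225 = -3600.
Dividing both sides by -3600: (y + 3)²/144 - (x + 8)²/25 = 1
Hyperbola, center (-8, -3), transverse axis vertical; a² = 144, b² = 25.
a = 12. Vertices at (h, k ± a).

(-8, -15) and (-8, 9)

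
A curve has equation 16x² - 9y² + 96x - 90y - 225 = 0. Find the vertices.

Rearranging, 16(x² + 6x) -9(y² + 10y) = 225.
Complete the square: 16(x + 3)² -9(y + 5)² = 225 + 144 - 225 = 144
Divide by 144: (x + 3)²/9 - (y + 5)²/16 = 1
Hyperbola, center (-3, -5), transverse axis horizontal; a² = 9, b² = 16.
a = 3. Vertices at (h ± a, k).

(-6, -5) and (0, -5)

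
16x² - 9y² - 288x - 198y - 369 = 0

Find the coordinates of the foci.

(-1, -11) and (19, -11)

Group: 16(x² - 18x) -9(y² + 22y) = 369
Complete the square: 16(x - 9)² -9(y + 11)² = 369 + 1296 - 1089 = 576
Divide through by 576 to get (x - 9)²/36 - (y + 11)²/64 = 1.
Hyperbola, center (9, -11), transverse axis horizontal; a² = 36, b² = 64.
c² = a² + b² = 36 + 64 = 100, so c = 10.
Foci lie on the horizontal axis through the center: (h ± c, k).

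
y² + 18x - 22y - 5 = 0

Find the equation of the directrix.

x = 23/2

Only y is squared. Complete the square in y: (y - 11)² = -18(x - 7).
Vertex (7, 11); 4p = -18 so p = -9/2. Opens left.
Directrix is the vertical line x = h − p = 7 − (-9/2) = 23/2.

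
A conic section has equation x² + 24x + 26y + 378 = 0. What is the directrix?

y = -5/2

Only x is squared. Complete the square in x: (x + 12)² = -26(y + 9).
Vertex (-12, -9); 4p = -26 so p = -13/2. Opens down.
Directrix is the horizontal line y = k − p = -9 − (-13/2) = -5/2.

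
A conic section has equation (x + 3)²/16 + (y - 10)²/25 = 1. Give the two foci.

Center (-3, 10). The larger denominator 25 sits under the y-term, so the major axis is vertical; a² = 25, b² = 16.
c² = a² - b² = 25 - 16 = 9, so c = 3.
Foci lie on the vertical axis through the center: (h, k ± c).

(-3, 7) and (-3, 13)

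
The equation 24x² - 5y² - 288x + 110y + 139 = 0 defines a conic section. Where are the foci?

Group the x- and y-terms: 24(x² - 12x) -5(y² - 22y) = -139
Completing the square gives 24(x - 6)² -5(y - 11)² = -139 + 864 - 605 = 120.
Divide through by 120 to get (x - 6)²/5 - (y - 11)²/24 = 1.
Hyperbola, center (6, 11), transverse axis horizontal; a² = 5, b² = 24.
c² = a² + b² = 5 + 24 = 29, so c = √29.
Foci lie on the horizontal axis through the center: (h ± c, k).

(6 - √29, 11) and (6 + √29, 11)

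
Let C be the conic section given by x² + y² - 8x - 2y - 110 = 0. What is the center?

(4, 1)

Group the x- and y-terms: (x² - 8x) + (y² - 2y) = 110
Complete the square: (x - 4)² + (y - 1)² = 110 + 16 + 1 = 127
So (x - 4)² + (y - 1)² = 127.
Circle centered at (4, 1) with r² = 127.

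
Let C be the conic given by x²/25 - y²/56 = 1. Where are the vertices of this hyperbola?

Center (0, 0). The positive term is the x-term, so the transverse axis is horizontal; a² = 25, b² = 56.
a = 5. Vertices at (h ± a, k).

(-5, 0) and (5, 0)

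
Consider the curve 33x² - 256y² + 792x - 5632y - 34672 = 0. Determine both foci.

33(x² + 24x) -256(y² + 22y) = 34672
Complete the square: 33(x + 12)² -256(y + 11)² = 34672 + 4752 - 30976 = 8448
Divide through by 8448 to get (x + 12)²/256 - (y + 11)²/33 = 1.
Hyperbola, center (-12, -11), transverse axis horizontal; a² = 256, b² = 33.
c² = a² + b² = 256 + 33 = 289, so c = 17.
Foci lie on the horizontal axis through the center: (h ± c, k).

(-29, -11) and (5, -11)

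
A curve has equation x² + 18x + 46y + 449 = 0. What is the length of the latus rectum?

Only x is squared. Complete the square in x: (x + 9)² = -46(y + 8).
Vertex (-9, -8); 4p = -46 so p = -23/2. Opens down.
Latus rectum length = |4p| = 46.

46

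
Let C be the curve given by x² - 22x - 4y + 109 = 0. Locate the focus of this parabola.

(11, -2)

Only x is squared. Complete the square in x: (x - 11)² = 4(y + 3).
Vertex (11, -3); 4p = 4 so p = 1. Opens up.
Focus is p units from the vertex along the axis: (h, k + p).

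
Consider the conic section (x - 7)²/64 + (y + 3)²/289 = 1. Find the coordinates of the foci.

Center (7, -3). The larger denominator 289 sits under the y-term, so the major axis is vertical; a² = 289, b² = 64.
c² = a² - b² = 289 - 64 = 225, so c = 15.
Foci lie on the vertical axis through the center: (h, k ± c).

(7, -18) and (7, 12)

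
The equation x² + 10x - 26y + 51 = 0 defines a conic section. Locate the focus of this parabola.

Only x is squared. Complete the square in x: (x + 5)² = 26(y - 1).
Vertex (-5, 1); 4p = 26 so p = 13/2. Opens up.
Focus is p units from the vertex along the axis: (h, k + p).

(-5, 15/2)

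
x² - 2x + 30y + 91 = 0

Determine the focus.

(1, -21/2)

Only x is squared. Complete the square in x: (x - 1)² = -30(y + 3).
Vertex (1, -3); 4p = -30 so p = -15/2. Opens down.
Focus is p units from the vertex along the axis: (h, k + p).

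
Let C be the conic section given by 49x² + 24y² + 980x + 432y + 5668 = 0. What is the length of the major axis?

Group the x- and y-terms: 49(x² + 20x) + 24(y² + 18y) = -5668
Complete the square: 49(x + 10)² + 24(y + 9)² = -5668 + 4900 + 1944 = 1176
Divide through by 1176 to get (x + 10)²/24 + (y + 9)²/49 = 1.
Ellipse, center (-10, -9), major axis vertical; a² = 49, b² = 24.
a² = 49 so a = 7; the major axis has length 2a = 14.

14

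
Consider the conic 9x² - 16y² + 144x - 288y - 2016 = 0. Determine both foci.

9(x² + 16x) -16(y² + 18y) = 2016
Completing the square gives 9(x + 8)² -16(y + 9)² = 2016 + 576 - 1296 = 1296.
Dividing both sides by 1296: (x + 8)²/144 - (y + 9)²/81 = 1
Hyperbola, center (-8, -9), transverse axis horizontal; a² = 144, b² = 81.
c² = a² + b² = 144 + 81 = 225, so c = 15.
Foci lie on the horizontal axis through the center: (h ± c, k).

(-23, -9) and (7, -9)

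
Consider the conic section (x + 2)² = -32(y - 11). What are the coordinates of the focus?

(-2, 3)

Vertex (-2, 11); 4p = -32 so p = -8. Opens down.
Focus is p units from the vertex along the axis: (h, k + p).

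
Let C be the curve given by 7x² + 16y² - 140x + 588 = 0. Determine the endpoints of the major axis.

(6, 0) and (14, 0)

Group: 7(x² - 20x) + 16y² = -588
Complete the square: 7(x - 10)² + 16y² = -588 + 700 + 0 = 112
Divide through by 112 to get (x - 10)²/16 + y²/7 = 1.
Ellipse, center (10, 0), major axis horizontal; a² = 16, b² = 7.
a = 4. Vertices at (h ± a, k).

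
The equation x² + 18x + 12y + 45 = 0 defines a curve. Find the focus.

(-9, 0)

Only x is squared. Complete the square in x: (x + 9)² = -12(y - 3).
Vertex (-9, 3); 4p = -12 so p = -3. Opens down.
Focus is p units from the vertex along the axis: (h, k + p).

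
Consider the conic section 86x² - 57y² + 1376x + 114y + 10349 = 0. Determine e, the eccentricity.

Collect terms: 86(x² + 16x) -57(y² - 2y) = -10349
Completing the square gives 86(x + 8)² -57(y - 1)² = -10349 + 5504 - 57 = -4902.
Divide through by -4902 to get (y - 1)²/86 - (x + 8)²/57 = 1.
Hyperbola, center (-8, 1), transverse axis vertical; a² = 86, b² = 57.
c² = a² + b² = 143, so c = √143.
e = c/a = √143/√86 = √12298/86.

e = √12298/86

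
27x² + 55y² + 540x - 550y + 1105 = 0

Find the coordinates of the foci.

Group the x- and y-terms: 27(x² + 20x) + 55(y² - 10y) = -1105
Complete the square: 27(x + 10)² + 55(y - 5)² = -1105 + 2700 + 1375 = 2970
Dividing both sides by 2970: (x + 10)²/110 + (y - 5)²/54 = 1
Ellipse, center (-10, 5), major axis horizontal; a² = 110, b² = 54.
c² = a² - b² = 110 - 54 = 56, so c = 2√14.
Foci lie on the horizontal axis through the center: (h ± c, k).

(-10 - 2√14, 5) and (-10 + 2√14, 5)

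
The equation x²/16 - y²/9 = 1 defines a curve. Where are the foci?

(-5, 0) and (5, 0)

Center (0, 0). The positive term is the x-term, so the transverse axis is horizontal; a² = 16, b² = 9.
c² = a² + b² = 16 + 9 = 25, so c = 5.
Foci lie on the horizontal axis through the center: (h ± c, k).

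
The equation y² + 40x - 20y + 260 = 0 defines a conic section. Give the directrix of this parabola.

Only y is squared. Complete the square in y: (y - 10)² = -40(x + 4).
Vertex (-4, 10); 4p = -40 so p = -10. Opens left.
Directrix is the vertical line x = h − p = -4 − (-10) = 6.

x = 6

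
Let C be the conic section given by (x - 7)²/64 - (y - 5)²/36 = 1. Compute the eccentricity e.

Center (7, 5). The positive term is the x-term, so the transverse axis is horizontal; a² = 64, b² = 36.
c² = a² + b² = 100, so c = 10.
e = c/a = 10/8 = 5/4.

e = 5/4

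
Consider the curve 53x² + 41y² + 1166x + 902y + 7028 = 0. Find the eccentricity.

e = 2√159/53

Collect terms: 53(x² + 22x) + 41(y² + 22y) = -7028
Complete the square: 53(x + 11)² + 41(y + 11)² = -7028 + 6413 + 4961 = 4346
Divide by 4346: (x + 11)²/82 + (y + 11)²/106 = 1
Ellipse, center (-11, -11), major axis vertical; a² = 106, b² = 82.
c² = a² - b² = 24, so c = 2√6.
e = c/a = 2√6/√106 = 2√159/53.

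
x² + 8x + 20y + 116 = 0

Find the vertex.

Only x is squared. Complete the square in x: (x + 4)² = -20(y + 5).
Vertex (-4, -5); 4p = -20 so p = -5. Opens down.

(-4, -5)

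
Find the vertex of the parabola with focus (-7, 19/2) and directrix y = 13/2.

(-7, 8)

The vertex is the midpoint between the focus and the directrix along the axis of symmetry.
Axis is vertical (directrix is horizontal). Vertex y-coordinate = (19/2 + 13/2)/2 = 8; x-coordinate = -7.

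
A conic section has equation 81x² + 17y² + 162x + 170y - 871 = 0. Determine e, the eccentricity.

81(x² + 2x) + 17(y² + 10y) = 871
Complete the square in x and y: 81(x + 1)² + 17(y + 5)² = 871 + 81 + 425 = 1377
Divide through by 1377 to get (x + 1)²/17 + (y + 5)²/81 = 1.
Ellipse, center (-1, -5), major axis vertical; a² = 81, b² = 17.
c² = a² - b² = 64, so c = 8.
e = c/a = 8/9.

e = 8/9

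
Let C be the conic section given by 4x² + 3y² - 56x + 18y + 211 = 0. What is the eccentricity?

e = 1/2

Rearranging, 4(x² - 14x) + 3(y² + 6y) = -211.
Completing the square gives 4(x - 7)² + 3(y + 3)² = -211 + 196 + 27 = 12.
Dividing both sides by 12: (x - 7)²/3 + (y + 3)²/4 = 1
Ellipse, center (7, -3), major axis vertical; a² = 4, b² = 3.
c² = a² - b² = 1, so c = 1.
e = c/a = 1/2.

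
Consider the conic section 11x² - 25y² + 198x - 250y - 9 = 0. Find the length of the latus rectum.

22/5

Rearranging, 11(x² + 18x) -25(y² + 10y) = 9.
11(x + 9)² -25(y + 5)² = 9 + 891 - 625 = 275
Divide through by 275 to get (x + 9)²/25 - (y + 5)²/11 = 1.
Hyperbola, center (-9, -5), transverse axis horizontal; a² = 25, b² = 11.
Latus rectum length = 2b²/a = 2·11/5 = 22/5.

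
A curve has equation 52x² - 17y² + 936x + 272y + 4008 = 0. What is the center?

(-9, 8)

Group: 52(x² + 18x) -17(y² - 16y) = -4008
Complete the square in x and y: 52(x + 9)² -17(y - 8)² = -4008 + 4212 - 1088 = -884
Dividing both sides by -884: (y - 8)²/52 - (x + 9)²/17 = 1
Hyperbola with center (-9, 8).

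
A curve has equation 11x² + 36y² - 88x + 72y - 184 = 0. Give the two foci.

(-1, -1) and (9, -1)

11(x² - 8x) + 36(y² + 2y) = 184
Complete the square: 11(x - 4)² + 36(y + 1)² = 184 + 176 + 36 = 396
Divide through by 396 to get (x - 4)²/36 + (y + 1)²/11 = 1.
Ellipse, center (4, -1), major axis horizontal; a² = 36, b² = 11.
c² = a² - b² = 36 - 11 = 25, so c = 5.
Foci lie on the horizontal axis through the center: (h ± c, k).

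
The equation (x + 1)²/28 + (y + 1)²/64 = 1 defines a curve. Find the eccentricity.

Center (-1, -1). The larger denominator 64 sits under the y-term, so the major axis is vertical; a² = 64, b² = 28.
c² = a² - b² = 36, so c = 6.
e = c/a = 6/8 = 3/4.

e = 3/4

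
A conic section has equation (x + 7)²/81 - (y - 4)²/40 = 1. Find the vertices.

(-16, 4) and (2, 4)

Center (-7, 4). The positive term is the x-term, so the transverse axis is horizontal; a² = 81, b² = 40.
a = 9. Vertices at (h ± a, k).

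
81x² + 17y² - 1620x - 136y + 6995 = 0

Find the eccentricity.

e = 8/9

Group the x- and y-terms: 81(x² - 20x) + 17(y² - 8y) = -6995
Completing the square gives 81(x - 10)² + 17(y - 4)² = -6995 + 8100 + 272 = 1377.
Dividing both sides by 1377: (x - 10)²/17 + (y - 4)²/81 = 1
Ellipse, center (10, 4), major axis vertical; a² = 81, b² = 17.
c² = a² - b² = 64, so c = 8.
e = c/a = 8/9.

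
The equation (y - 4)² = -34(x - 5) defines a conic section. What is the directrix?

x = 27/2

Vertex (5, 4); 4p = -34 so p = -17/2. Opens left.
Directrix is the vertical line x = h − p = 5 − (-17/2) = 27/2.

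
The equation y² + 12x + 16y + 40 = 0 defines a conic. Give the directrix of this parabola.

Only y is squared. Complete the square in y: (y + 8)² = -12(x - 2).
Vertex (2, -8); 4p = -12 so p = -3. Opens left.
Directrix is the vertical line x = h − p = 2 − (-3) = 5.

x = 5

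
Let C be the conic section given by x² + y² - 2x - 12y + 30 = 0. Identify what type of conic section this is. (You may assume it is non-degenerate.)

circle

No xy term. Coefficients of x² and y² are A = 1, C = 1.
A = C (same sign) ⇒ circle.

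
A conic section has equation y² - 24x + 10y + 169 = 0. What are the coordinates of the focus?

Only y is squared. Complete the square in y: (y + 5)² = 24(x - 6).
Vertex (6, -5); 4p = 24 so p = 6. Opens right.
Focus is p units from the vertex along the axis: (h + p, k).

(12, -5)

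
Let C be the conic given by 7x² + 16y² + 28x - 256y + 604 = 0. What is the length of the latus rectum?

7

7(x² + 4x) + 16(y² - 16y) = -604
Complete the square: 7(x + 2)² + 16(y - 8)² = -604 + 28 + 1024 = 448
Divide through by 448 to get (x + 2)²/64 + (y - 8)²/28 = 1.
Ellipse, center (-2, 8), major axis horizontal; a² = 64, b² = 28.
Latus rectum length = 2b²/a = 2·28/8 = 7.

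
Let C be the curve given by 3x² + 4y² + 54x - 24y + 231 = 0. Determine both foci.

(-11, 3) and (-7, 3)

Group the x- and y-terms: 3(x² + 18x) + 4(y² - 6y) = -231
3(x + 9)² + 4(y - 3)² = -231 + 243 + 36 = 48
Dividing both sides by 48: (x + 9)²/16 + (y - 3)²/12 = 1
Ellipse, center (-9, 3), major axis horizontal; a² = 16, b² = 12.
c² = a² - b² = 16 - 12 = 4, so c = 2.
Foci lie on the horizontal axis through the center: (h ± c, k).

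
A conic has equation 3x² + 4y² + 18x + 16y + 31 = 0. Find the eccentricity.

e = 1/2

Rearranging, 3(x² + 6x) + 4(y² + 4y) = -31.
Completing the square gives 3(x + 3)² + 4(y + 2)² = -31 + 27 + 16 = 12.
Dividing both sides by 12: (x + 3)²/4 + (y + 2)²/3 = 1
Ellipse, center (-3, -2), major axis horizontal; a² = 4, b² = 3.
c² = a² - b² = 1, so c = 1.
e = c/a = 1/2.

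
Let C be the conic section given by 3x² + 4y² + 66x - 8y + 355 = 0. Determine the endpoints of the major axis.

(-13, 1) and (-9, 1)

3(x² + 22x) + 4(y² - 2y) = -355
Complete the square in x and y: 3(x + 11)² + 4(y - 1)² = -355 + 363 + 4 = 12
Dividing both sides by 12: (x + 11)²/4 + (y - 1)²/3 = 1
Ellipse, center (-11, 1), major axis horizontal; a² = 4, b² = 3.
a = 2. Vertices at (h ± a, k).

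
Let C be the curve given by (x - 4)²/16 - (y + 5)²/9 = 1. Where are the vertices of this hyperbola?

(0, -5) and (8, -5)

Center (4, -5). The positive term is the x-term, so the transverse axis is horizontal; a² = 16, b² = 9.
a = 4. Vertices at (h ± a, k).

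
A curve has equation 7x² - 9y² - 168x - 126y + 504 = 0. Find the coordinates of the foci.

(8, -7) and (16, -7)

7(x² - 24x) -9(y² + 14y) = -504
Complete the square: 7(x - 12)² -9(y + 7)² = -504 + 1008 - 441 = 63
Dividing both sides by 63: (x - 12)²/9 - (y + 7)²/7 = 1
Hyperbola, center (12, -7), transverse axis horizontal; a² = 9, b² = 7.
c² = a² + b² = 9 + 7 = 16, so c = 4.
Foci lie on the horizontal axis through the center: (h ± c, k).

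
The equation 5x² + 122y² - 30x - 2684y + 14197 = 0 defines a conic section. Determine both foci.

Group: 5(x² - 6x) + 122(y² - 22y) = -14197
5(x - 3)² + 122(y - 11)² = -14197 + 45 + 14762 = 610
Divide by 610: (x - 3)²/122 + (y - 11)²/5 = 1
Ellipse, center (3, 11), major axis horizontal; a² = 122, b² = 5.
c² = a² - b² = 122 - 5 = 117, so c = 3√13.
Foci lie on the horizontal axis through the center: (h ± c, k).

(3 - 3√13, 11) and (3 + 3√13, 11)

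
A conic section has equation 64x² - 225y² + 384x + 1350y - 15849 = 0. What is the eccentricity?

Rearranging, 64(x² + 6x) -225(y² - 6y) = 15849.
64(x + 3)² -225(y - 3)² = 15849 + 576 - 2025 = 14400
Dividing both sides by 14400: (x + 3)²/225 - (y - 3)²/64 = 1
Hyperbola, center (-3, 3), transverse axis horizontal; a² = 225, b² = 64.
c² = a² + b² = 289, so c = 17.
e = c/a = 17/15.

e = 17/15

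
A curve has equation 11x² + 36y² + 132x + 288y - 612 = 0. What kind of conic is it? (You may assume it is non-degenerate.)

ellipse

No xy term. Coefficients of x² and y² are A = 11, C = 36.
A and C have the same sign but A ≠ C ⇒ ellipse.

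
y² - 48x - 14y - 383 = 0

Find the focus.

Only y is squared. Complete the square in y: (y - 7)² = 48(x + 9).
Vertex (-9, 7); 4p = 48 so p = 12. Opens right.
Focus is p units from the vertex along the axis: (h + p, k).

(3, 7)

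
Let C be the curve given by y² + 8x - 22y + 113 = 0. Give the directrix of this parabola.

Only y is squared. Complete the square in y: (y - 11)² = -8(x - 1).
Vertex (1, 11); 4p = -8 so p = -2. Opens left.
Directrix is the vertical line x = h − p = 1 − (-2) = 3.

x = 3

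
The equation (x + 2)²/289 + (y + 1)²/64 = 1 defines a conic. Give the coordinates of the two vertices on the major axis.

Center (-2, -1). The larger denominator 289 sits under the x-term, so the major axis is horizontal; a² = 289, b² = 64.
a = 17. Vertices at (h ± a, k).

(-19, -1) and (15, -1)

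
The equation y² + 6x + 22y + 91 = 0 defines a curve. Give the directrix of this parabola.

Only y is squared. Complete the square in y: (y + 11)² = -6(x - 5).
Vertex (5, -11); 4p = -6 so p = -3/2. Opens left.
Directrix is the vertical line x = h − p = 5 − (-3/2) = 13/2.

x = 13/2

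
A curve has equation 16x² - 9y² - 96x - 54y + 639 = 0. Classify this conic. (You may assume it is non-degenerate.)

No xy term. Coefficients of x² and y² are A = 16, C = -9.
A and C have opposite signs ⇒ hyperbola.

hyperbola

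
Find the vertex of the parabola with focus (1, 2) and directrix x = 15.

(8, 2)

The vertex is the midpoint between the focus and the directrix along the axis of symmetry.
Axis is horizontal (directrix is vertical). Vertex x-coordinate = (1 + 15)/2 = 8; y-coordinate = 2.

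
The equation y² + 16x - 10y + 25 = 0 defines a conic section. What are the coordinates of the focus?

(-4, 5)

Only y is squared. Complete the square in y: (y - 5)² = -16x.
Vertex (0, 5); 4p = -16 so p = -4. Opens left.
Focus is p units from the vertex along the axis: (h + p, k).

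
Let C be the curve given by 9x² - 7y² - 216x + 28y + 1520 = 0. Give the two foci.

Collect terms: 9(x² - 24x) -7(y² - 4y) = -1520
9(x - 12)² -7(y - 2)² = -1520 + 1296 - 28 = -252
Divide by -252: (y - 2)²/36 - (x - 12)²/28 = 1
Hyperbola, center (12, 2), transverse axis vertical; a² = 36, b² = 28.
c² = a² + b² = 36 + 28 = 64, so c = 8.
Foci lie on the vertical axis through the center: (h, k ± c).

(12, -6) and (12, 10)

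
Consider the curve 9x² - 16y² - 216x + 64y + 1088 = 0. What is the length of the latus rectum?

9(x² - 24x) -16(y² - 4y) = -1088
Completing the square gives 9(x - 12)² -16(y - 2)² = -1088 + 1296 - 64 = 144.
Divide by 144: (x - 12)²/16 - (y - 2)²/9 = 1
Hyperbola, center (12, 2), transverse axis horizontal; a² = 16, b² = 9.
Latus rectum length = 2b²/a = 2·9/4 = 9/2.

9/2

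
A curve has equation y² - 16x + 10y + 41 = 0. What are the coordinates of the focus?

(5, -5)

Only y is squared. Complete the square in y: (y + 5)² = 16(x - 1).
Vertex (1, -5); 4p = 16 so p = 4. Opens right.
Focus is p units from the vertex along the axis: (h + p, k).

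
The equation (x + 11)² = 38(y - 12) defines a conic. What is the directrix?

Vertex (-11, 12); 4p = 38 so p = 19/2. Opens up.
Directrix is the horizontal line y = k − p = 12 − (19/2) = 5/2.

y = 5/2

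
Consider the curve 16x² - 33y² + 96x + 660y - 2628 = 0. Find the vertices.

(-3, 6) and (-3, 14)

Rearranging, 16(x² + 6x) -33(y² - 20y) = 2628.
Complete the square in x and y: 16(x + 3)² -33(y - 10)² = 2628 + 144 - 3300 = -528
Dividing both sides by -528: (y - 10)²/16 - (x + 3)²/33 = 1
Hyperbola, center (-3, 10), transverse axis vertical; a² = 16, b² = 33.
a = 4. Vertices at (h, k ± a).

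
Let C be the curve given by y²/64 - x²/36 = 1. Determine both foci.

Center (0, 0). The positive term is the y-term, so the transverse axis is vertical; a² = 64, b² = 36.
c² = a² + b² = 64 + 36 = 100, so c = 10.
Foci lie on the vertical axis through the center: (h, k ± c).

(0, -10) and (0, 10)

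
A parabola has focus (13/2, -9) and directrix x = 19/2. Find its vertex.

(8, -9)

The vertex is the midpoint between the focus and the directrix along the axis of symmetry.
Axis is horizontal (directrix is vertical). Vertex x-coordinate = (13/2 + 19/2)/2 = 8; y-coordinate = -9.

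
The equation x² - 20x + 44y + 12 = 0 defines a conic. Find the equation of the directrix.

Only x is squared. Complete the square in x: (x - 10)² = -44(y - 2).
Vertex (10, 2); 4p = -44 so p = -11. Opens down.
Directrix is the horizontal line y = k − p = 2 − (-11) = 13.

y = 13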